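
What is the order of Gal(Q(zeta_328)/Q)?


|Gal(Q(zeta_328)/Q)| = phi(328)
= 160

160


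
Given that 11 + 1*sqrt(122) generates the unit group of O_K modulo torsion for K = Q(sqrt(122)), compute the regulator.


epsilon = 11 + 1*sqrt(122)
= 22.0454
R = ln(22.0454)
= 3.0931

3.0931


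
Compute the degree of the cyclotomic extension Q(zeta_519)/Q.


The degree equals Euler's totient phi(519).
519 = 3 * 173
phi(519) = 344

344


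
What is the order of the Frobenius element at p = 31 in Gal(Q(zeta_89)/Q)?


The Frobenius at p in Gal(Q(zeta_n)/Q) = (Z/nZ)* is the class of p, so its order is ord_89(31), the smallest k >= 1 with 31^k = 1 mod 89.
n = 89 = 89, phi(89) = 88; the order divides phi(n).
Divisors of 88: 1, 2, 4, 8, 11, 22, 44, 88
Repeated squaring mod 89: 31^1 = 31, 31^2 = 71, 31^4 = 57, 31^8 = 45, 31^16 = 67, 31^32 = 39, 31^64 = 8
Test divisors in increasing order:
  k=1: 31^1 = 31 mod 89
  k=2: 31^2 = 71 mod 89
  k=4: 31^4 = 57 mod 89
  k=8: 31^8 = 45 mod 89
  k=11: 31^11 = 45 * 71 * 31 = 77 mod 89
  k=22: 31^22 = 67 * 57 * 71 = 55 mod 89
  k=44: 31^44 = 39 * 45 * 57 = 88 mod 89
  k=88: 31^88 = 8 * 67 * 45 = 1 mod 89  <- first divisor giving 1
Order = 88

88


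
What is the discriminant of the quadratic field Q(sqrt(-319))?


For K = Q(sqrt(d)) with d squarefree: disc(K) = d if d = 1 mod 4, and disc(K) = 4d if d = 2 or 3 mod 4.
Here d = -319, and d mod 4 = 1.
d = 1 mod 4 (O_K = Z[(1+sqrt(d))/2]), so disc(K) = d = -319

-319


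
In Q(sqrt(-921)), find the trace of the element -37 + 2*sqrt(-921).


Tr(a + b*sqrt(d)) = (a + b*sqrt(d)) + (a - b*sqrt(d)) = 2a
= 2 * (-37)
= -74

-74


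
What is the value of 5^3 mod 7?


p = 7 is prime and the exponent is (p-1)/2 = 3, so by Euler's criterion 5^3 = (5/7) = +1 or -1 mod 7.
Compute by square-and-multiply:
  3 = 2 + 1 (binary 11)
  Repeated squaring mod 7: 5^1 = 5, 5^2 = 4
  5^3 = 5^2 * 5^1 = 4 * 5 mod 7
    4 * 5 = 20 = 6 mod 7
  5^3 = 6 mod 7
Result 6 = p - 1 = -1 mod 7: 5 is a quadratic non-residue mod 7. As a residue in [0, p-1] the value is 6.
5^3 mod 7 = 6

6


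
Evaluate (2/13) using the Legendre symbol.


p = 13 is prime, so compute (2/13) with the reciprocity algorithm (Jacobi-symbol steps: pull out 2s via (2/n), flip via reciprocity, reduce):
  pull out 2: (2/13) = -1  (since 13 mod 8 = 5)
  (1/13) = 1
Product of signs = -1
(2/13) = -1

-1


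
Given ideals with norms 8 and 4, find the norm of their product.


N(IJ) = N(I) * N(J)
= 8 * 4
= 32

32


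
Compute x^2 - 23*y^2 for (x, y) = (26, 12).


x^2 - d*y^2
= 26^2 - 23*12^2
= 676 - 3312
= -2636

-2636


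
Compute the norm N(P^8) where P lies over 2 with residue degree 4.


N(P^a) = p^(a*f)
= 2^(8*4)
= 2^32
= 4294967296

4294967296


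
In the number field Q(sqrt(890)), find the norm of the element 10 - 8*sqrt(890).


N(a + b*sqrt(d)) = a^2 - d*b^2
= (10)^2 - (890)*(-8)^2
= 100 - 56960
= -56860

-56860


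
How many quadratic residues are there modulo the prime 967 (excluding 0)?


For prime p, the number of non-zero quadratic residues is (p-1)/2.
= (967-1)/2
= 483

483


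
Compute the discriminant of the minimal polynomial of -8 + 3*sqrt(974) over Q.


The element -8 + 3*sqrt(974) has minimal polynomial:
x^2 + 16*x - 8702
Discriminant = (16)^2 - 4*(-8702)
= 256 + 34808
= 35064

35064


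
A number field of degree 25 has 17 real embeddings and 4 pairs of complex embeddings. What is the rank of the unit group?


By Dirichlet's unit theorem:
rank = r1 + r2 - 1
= 17 + 4 - 1
= 20

20


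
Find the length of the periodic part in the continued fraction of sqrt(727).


Run the CF algorithm for sqrt(727).
a_0 = floor(sqrt(727)) = 26; set m_0=0, q_0=1.
Recurrence: m' = q*a - m,  q' = (d - m'^2)/q,  a' = floor((a_0 + m')/q').
  step 1: m=26, q=51, a=1
  step 2: m=25, q=2, a=25
  step 3: m=25, q=51, a=1
  step 4: m=26, q=1, a=52
a_4 = 2*a_0 = 52, so the period closes here.
sqrt(727) = [26; 1, 25, 1, 52]
Period length = 4

4


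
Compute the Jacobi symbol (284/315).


Compute (284/315) via quadratic reciprocity:
  pull out 2: (2/315) = -1  (since 315 mod 8 = 3)
  pull out 2: (2/315) = -1  (since 315 mod 8 = 3)
  reciprocity: (71/315) -> -(315/71)
  reduce: (31/71)
  reciprocity: (31/71) -> -(71/31)
  reduce: (9/31)
  reciprocity: (9/31) -> +(31/9)
  reduce: (4/9)
  pull out 2: (2/9) = +1  (since 9 mod 8 = 1)
  pull out 2: (2/9) = +1  (since 9 mod 8 = 1)
  (1/9) = 1
Product of signs = 1

1


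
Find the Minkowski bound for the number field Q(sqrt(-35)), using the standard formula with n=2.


d = -35, d mod 4 = 1, so disc(K) = d = -35; |disc(K)| = 35
Imaginary quadratic field, so n = 2, s = r2 = 1, r1 = 0
M = (n!/n^n) * (4/pi)^s * sqrt(|disc(K)|) = (2!/2^2) * (4/pi)^1 * sqrt(35)
= 0.5 * 1.273240 * 5.916080
= 3.7663

3.7663


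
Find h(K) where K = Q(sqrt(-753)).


K = Q(sqrt(-753)). d mod 4 = 3, so D = disc(K) = 4d = -3012
h(K) equals the number of primitive reduced positive-definite forms (a, b, c) = a*x^2 + b*x*y + c*y^2 with b^2 - 4ac = D,
where reduced means |b| <= a <= c, with b >= 0 whenever |b| = a or a = c, and primitive means gcd(a, b, c) = 1.
Reduced forces 3a^2 <= |D| = 3012, so 1 <= a <= 31; b must have the parity of D, and c = (b^2 - D)/(4a) must be an integer >= a.
Enumerate a = 1..31, b in [-a, a]:
  a=1: (1, 0, 753)  [1]
  a=2: (2, 2, 377)  [1]
  a=3: (3, 0, 251)  [1]
  a=4..5: none
  a=6: (6, 6, 127)  [1]
  a=7..12: none
  a=13: (13, -2, 58), (13, 2, 58)  [2]
  a=14..18: none
  a=19: (19, -16, 43), (19, 16, 43)  [2]
  a=20..22: none
  a=23: (23, -22, 38), (23, 22, 38)  [2]
  a=24..25: none
  a=26: (26, -2, 29), (26, 2, 29)  [2]
  a=27..31: none
Total reduced forms: 1 + 1 + 1 + 1 + 2 + 2 + 2 + 2 = 12
h = 12

12


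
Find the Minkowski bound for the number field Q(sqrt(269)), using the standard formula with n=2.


d = 269, d mod 4 = 1, so disc(K) = d = 269; |disc(K)| = 269
Real quadratic field, so n = 2, s = r2 = 0, r1 = 2
M = (n!/n^n) * (4/pi)^s * sqrt(|disc(K)|) = (2!/2^2) * (4/pi)^0 * sqrt(269)
= 0.5 * 1.000000 * 16.401219
= 8.2006

8.2006


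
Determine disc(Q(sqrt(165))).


For K = Q(sqrt(d)) with d squarefree: disc(K) = d if d = 1 mod 4, and disc(K) = 4d if d = 2 or 3 mod 4.
Here d = 165, and d mod 4 = 1.
d = 1 mod 4 (O_K = Z[(1+sqrt(d))/2]), so disc(K) = d = 165

165


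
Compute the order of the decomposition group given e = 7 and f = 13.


|D_P| = e * f
= 7 * 13
= 91

91


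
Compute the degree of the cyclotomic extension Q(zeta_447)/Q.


The degree equals Euler's totient phi(447).
447 = 3 * 149
phi(447) = 296

296


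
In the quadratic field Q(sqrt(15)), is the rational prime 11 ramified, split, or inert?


K = Q(sqrt(15)). Since d mod 4 = 3, disc(K) = 60.
Check p | disc: 60 mod 11 = 5.
p does not divide disc. Compute Legendre symbol (d/p):
4^((11-1)/2) mod 11 = 1
(d/p) = 1, so p splits: (p) = P*P' with e=1, f=1, g=2.
Therefore p is split.

split


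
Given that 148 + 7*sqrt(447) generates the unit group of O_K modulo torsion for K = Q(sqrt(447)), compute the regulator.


epsilon = 148 + 7*sqrt(447)
= 295.9966
R = ln(295.9966)
= 5.6903

5.6903


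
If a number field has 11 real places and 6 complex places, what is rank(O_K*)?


By Dirichlet's unit theorem:
rank = r1 + r2 - 1
= 11 + 6 - 1
= 16

16


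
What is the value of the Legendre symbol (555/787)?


p = 787 is prime, so compute (555/787) with the reciprocity algorithm (Jacobi-symbol steps: pull out 2s via (2/n), flip via reciprocity, reduce):
  reciprocity: (555/787) -> -(787/555)
  reduce: (232/555)
  pull out 2: (2/555) = -1  (since 555 mod 8 = 3)
  pull out 2: (2/555) = -1  (since 555 mod 8 = 3)
  pull out 2: (2/555) = -1  (since 555 mod 8 = 3)
  reciprocity: (29/555) -> +(555/29)
  reduce: (4/29)
  pull out 2: (2/29) = -1  (since 29 mod 8 = 5)
  pull out 2: (2/29) = -1  (since 29 mod 8 = 5)
  (1/29) = 1
Product of signs = 1
(555/787) = 1

1


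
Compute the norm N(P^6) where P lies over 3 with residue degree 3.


N(P^a) = p^(a*f)
= 3^(6*3)
= 3^18
= 387420489

387420489


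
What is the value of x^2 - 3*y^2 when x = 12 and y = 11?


x^2 - d*y^2
= 12^2 - 3*11^2
= 144 - 363
= -219

-219


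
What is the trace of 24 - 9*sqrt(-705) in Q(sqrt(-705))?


Tr(a + b*sqrt(d)) = (a + b*sqrt(d)) + (a - b*sqrt(d)) = 2a
= 2 * (24)
= 48

48


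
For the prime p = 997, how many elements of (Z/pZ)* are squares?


For prime p, the number of non-zero quadratic residues is (p-1)/2.
= (997-1)/2
= 498

498


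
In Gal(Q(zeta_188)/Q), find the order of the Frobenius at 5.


The Frobenius at p in Gal(Q(zeta_n)/Q) = (Z/nZ)* is the class of p, so its order is ord_188(5), the smallest k >= 1 with 5^k = 1 mod 188.
n = 188 = 2^2 * 47, phi(188) = 92; the order divides phi(n).
Divisors of 92: 1, 2, 4, 23, 46, 92
Repeated squaring mod 188: 5^1 = 5, 5^2 = 25, 5^4 = 61, 5^8 = 149, 5^16 = 17, 5^32 = 101, 5^64 = 49
Test divisors in increasing order:
  k=1: 5^1 = 5 mod 188
  k=2: 5^2 = 25 mod 188
  k=4: 5^4 = 61 mod 188
  k=23: 5^23 = 17 * 61 * 25 * 5 = 93 mod 188
  k=46: 5^46 = 101 * 149 * 61 * 25 = 1 mod 188  <- first divisor giving 1
Order = 46

46


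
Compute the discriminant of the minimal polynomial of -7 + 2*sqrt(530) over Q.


The element -7 + 2*sqrt(530) has minimal polynomial:
x^2 + 14*x - 2071
Discriminant = (14)^2 - 4*(-2071)
= 196 + 8284
= 8480

8480


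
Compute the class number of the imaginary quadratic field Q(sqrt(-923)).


K = Q(sqrt(-923)). d mod 4 = 1, so D = disc(K) = d = -923
h(K) equals the number of primitive reduced positive-definite forms (a, b, c) = a*x^2 + b*x*y + c*y^2 with b^2 - 4ac = D,
where reduced means |b| <= a <= c, with b >= 0 whenever |b| = a or a = c, and primitive means gcd(a, b, c) = 1.
Reduced forces 3a^2 <= |D| = 923, so 1 <= a <= 17; b must have the parity of D, and c = (b^2 - D)/(4a) must be an integer >= a.
Enumerate a = 1..17, b in [-a, a]:
  a=1: (1, 1, 231)  [1]
  a=2: none
  a=3: (3, -1, 77), (3, 1, 77)  [2]
  a=4..6: none
  a=7: (7, -1, 33), (7, 1, 33)  [2]
  a=8: none
  a=9: (9, -7, 27), (9, 7, 27)  [2]
  a=10: none
  a=11: (11, -1, 21), (11, 1, 21)  [2]
  a=12: none
  a=13: (13, 13, 21)  [1]
  a=14..17: none
Total reduced forms: 1 + 2 + 2 + 2 + 2 + 1 = 10
h = 10

10


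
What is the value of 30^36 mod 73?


p = 73 is prime and the exponent is (p-1)/2 = 36, so by Euler's criterion 30^36 = (30/73) = +1 or -1 mod 73.
Compute by square-and-multiply:
  36 = 32 + 4 (binary 100100)
  Repeated squaring mod 73: 30^1 = 30, 30^2 = 24, 30^4 = 65, 30^8 = 64, 30^16 = 8, 30^32 = 64
  30^36 = 30^32 * 30^4 = 64 * 65 mod 73
    64 * 65 = 4160 = 72 mod 73
  30^36 = 72 mod 73
Result 72 = p - 1 = -1 mod 73: 30 is a quadratic non-residue mod 73. As a residue in [0, p-1] the value is 72.
30^36 mod 73 = 72

72


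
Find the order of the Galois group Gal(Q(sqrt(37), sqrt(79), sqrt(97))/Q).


The 3 square roots of distinct primes are multiplicatively independent over Q,
so [K:Q] = 2^3 and Gal(K/Q) is isomorphic to (Z/2Z)^3.
|Gal| = 2^3 = 8

8


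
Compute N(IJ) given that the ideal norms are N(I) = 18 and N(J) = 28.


N(IJ) = N(I) * N(J)
= 18 * 28
= 504

504


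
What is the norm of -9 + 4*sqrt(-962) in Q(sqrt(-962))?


N(a + b*sqrt(d)) = a^2 - d*b^2
= (-9)^2 - (-962)*(4)^2
= 81 + 15392
= 15473

15473


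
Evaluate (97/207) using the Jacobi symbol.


Compute (97/207) via quadratic reciprocity:
  reciprocity: (97/207) -> +(207/97)
  reduce: (13/97)
  reciprocity: (13/97) -> +(97/13)
  reduce: (6/13)
  pull out 2: (2/13) = -1  (since 13 mod 8 = 5)
  reciprocity: (3/13) -> +(13/3)
  reduce: (1/3)
  (1/3) = 1
Product of signs = -1

-1


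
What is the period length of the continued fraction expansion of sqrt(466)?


Run the CF algorithm for sqrt(466).
a_0 = floor(sqrt(466)) = 21; set m_0=0, q_0=1.
Recurrence: m' = q*a - m,  q' = (d - m'^2)/q,  a' = floor((a_0 + m')/q').
  step 1: m=21, q=25, a=1
  step 2: m=4, q=18, a=1
  step 3: m=14, q=15, a=2
  step 4: m=16, q=14, a=2
  step 5: m=12, q=23, a=1
  step 6: m=11, q=15, a=2
  step 7: m=19, q=7, a=5
  step 8: m=16, q=30, a=1
  step 9: m=14, q=9, a=3
  step 10: m=13, q=33, a=1
  step 11: m=20, q=2, a=20
  step 12: m=20, q=33, a=1
  step 13: m=13, q=9, a=3
  step 14: m=14, q=30, a=1
  step 15: m=16, q=7, a=5
  step 16: m=19, q=15, a=2
  step 17: m=11, q=23, a=1
  step 18: m=12, q=14, a=2
  step 19: m=16, q=15, a=2
  step 20: m=14, q=18, a=1
  step 21: m=4, q=25, a=1
  step 22: m=21, q=1, a=42
a_22 = 2*a_0 = 42, so the period closes here.
sqrt(466) = [21; 1, 1, 2, 2, 1, 2, 5, 1, 3, 1, 20, 1, 3, 1, 5, 2, 1, 2, 2, 1, 1, 42]
Period length = 22

22


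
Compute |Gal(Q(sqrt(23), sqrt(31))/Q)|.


The 2 square roots of distinct primes are multiplicatively independent over Q,
so [K:Q] = 2^2 and Gal(K/Q) is isomorphic to (Z/2Z)^2.
|Gal| = 2^2 = 4

4


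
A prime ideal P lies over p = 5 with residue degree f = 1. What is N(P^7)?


N(P^a) = p^(a*f)
= 5^(7*1)
= 5^7
= 78125

78125


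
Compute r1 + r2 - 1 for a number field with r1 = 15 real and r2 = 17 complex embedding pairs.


By Dirichlet's unit theorem:
rank = r1 + r2 - 1
= 15 + 17 - 1
= 31

31


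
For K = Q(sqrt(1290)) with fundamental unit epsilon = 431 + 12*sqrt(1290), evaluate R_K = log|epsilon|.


epsilon = 431 + 12*sqrt(1290)
= 861.9988
R = ln(861.9988)
= 6.7593

6.7593


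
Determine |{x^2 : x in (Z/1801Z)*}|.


For prime p, the number of non-zero quadratic residues is (p-1)/2.
= (1801-1)/2
= 900

900


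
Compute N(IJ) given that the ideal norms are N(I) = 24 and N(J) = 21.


N(IJ) = N(I) * N(J)
= 24 * 21
= 504

504


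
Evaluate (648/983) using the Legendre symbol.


p = 983 is prime, so compute (648/983) with the reciprocity algorithm (Jacobi-symbol steps: pull out 2s via (2/n), flip via reciprocity, reduce):
  pull out 2: (2/983) = +1  (since 983 mod 8 = 7)
  pull out 2: (2/983) = +1  (since 983 mod 8 = 7)
  pull out 2: (2/983) = +1  (since 983 mod 8 = 7)
  reciprocity: (81/983) -> +(983/81)
  reduce: (11/81)
  reciprocity: (11/81) -> +(81/11)
  reduce: (4/11)
  pull out 2: (2/11) = -1  (since 11 mod 8 = 3)
  pull out 2: (2/11) = -1  (since 11 mod 8 = 3)
  (1/11) = 1
Product of signs = 1
(648/983) = 1

1


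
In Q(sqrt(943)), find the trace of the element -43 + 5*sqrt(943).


Tr(a + b*sqrt(d)) = (a + b*sqrt(d)) + (a - b*sqrt(d)) = 2a
= 2 * (-43)
= -86

-86


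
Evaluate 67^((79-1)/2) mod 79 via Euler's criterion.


p = 79 is prime and the exponent is (p-1)/2 = 39, so by Euler's criterion 67^39 = (67/79) = +1 or -1 mod 79.
Compute by square-and-multiply:
  39 = 32 + 4 + 2 + 1 (binary 100111)
  Repeated squaring mod 79: 67^1 = 67, 67^2 = 65, 67^4 = 38, 67^8 = 22, 67^16 = 10, 67^32 = 21
  67^39 = 67^32 * 67^4 * 67^2 * 67^1 = 21 * 38 * 65 * 67 mod 79
    21 * 38 = 798 = 8 mod 79
    8 * 65 = 520 = 46 mod 79
    46 * 67 = 3082 = 1 mod 79
  67^39 = 1 mod 79
Result 1: 67 is a quadratic residue mod 79.
67^39 mod 79 = 1

1


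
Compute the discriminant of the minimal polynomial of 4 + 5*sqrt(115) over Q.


The element 4 + 5*sqrt(115) has minimal polynomial:
x^2 - 8*x - 2859
Discriminant = (-8)^2 - 4*(-2859)
= 64 + 11436
= 11500

11500


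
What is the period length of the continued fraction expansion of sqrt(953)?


Run the CF algorithm for sqrt(953).
a_0 = floor(sqrt(953)) = 30; set m_0=0, q_0=1.
Recurrence: m' = q*a - m,  q' = (d - m'^2)/q,  a' = floor((a_0 + m')/q').
  step 1: m=30, q=53, a=1
  step 2: m=23, q=8, a=6
  step 3: m=25, q=41, a=1
  step 4: m=16, q=17, a=2
  step 5: m=18, q=37, a=1
  step 6: m=19, q=16, a=3
  step 7: m=29, q=7, a=8
  step 8: m=27, q=32, a=1
  step 9: m=5, q=29, a=1
  step 10: m=24, q=13, a=4
  step 11: m=28, q=13, a=4
  step 12: m=24, q=29, a=1
  step 13: m=5, q=32, a=1
  step 14: m=27, q=7, a=8
  step 15: m=29, q=16, a=3
  step 16: m=19, q=37, a=1
  step 17: m=18, q=17, a=2
  step 18: m=16, q=41, a=1
  step 19: m=25, q=8, a=6
  step 20: m=23, q=53, a=1
  step 21: m=30, q=1, a=60
a_21 = 2*a_0 = 60, so the period closes here.
sqrt(953) = [30; 1, 6, 1, 2, 1, 3, 8, 1, 1, 4, 4, 1, 1, 8, 3, 1, 2, 1, 6, 1, 60]
Period length = 21

21


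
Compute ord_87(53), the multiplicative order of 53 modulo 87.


We want ord_87(53), the smallest k >= 1 with 53^k = 1 mod 87.
n = 87 = 3 * 29, phi(87) = 56; the order divides phi(n).
Divisors of 56: 1, 2, 4, 7, 8, 14, 28, 56
Repeated squaring mod 87: 53^1 = 53, 53^2 = 25, 53^4 = 16, 53^8 = 82, 53^16 = 25, 53^32 = 16
Test divisors in increasing order:
  k=1: 53^1 = 53 mod 87
  k=2: 53^2 = 25 mod 87
  k=4: 53^4 = 16 mod 87
  k=7: 53^7 = 16 * 25 * 53 = 59 mod 87
  k=8: 53^8 = 82 mod 87
  k=14: 53^14 = 82 * 16 * 25 = 1 mod 87  <- first divisor giving 1
Order = 14

14


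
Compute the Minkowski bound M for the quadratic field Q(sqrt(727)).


d = 727, d mod 4 = 3, so disc(K) = 4d = 2908; |disc(K)| = 2908
Real quadratic field, so n = 2, s = r2 = 0, r1 = 2
M = (n!/n^n) * (4/pi)^s * sqrt(|disc(K)|) = (2!/2^2) * (4/pi)^0 * sqrt(2908)
= 0.5 * 1.000000 * 53.925875
= 26.9629

26.9629


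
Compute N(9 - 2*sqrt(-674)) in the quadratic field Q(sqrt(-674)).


N(a + b*sqrt(d)) = a^2 - d*b^2
= (9)^2 - (-674)*(-2)^2
= 81 + 2696
= 2777

2777


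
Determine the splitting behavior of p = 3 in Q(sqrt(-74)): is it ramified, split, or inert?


K = Q(sqrt(-74)). Since d mod 4 = 2, disc(K) = -296.
Check p | disc: -296 mod 3 = 1.
p does not divide disc. Compute Legendre symbol (d/p):
1^((3-1)/2) mod 3 = 1
(d/p) = 1, so p splits: (p) = P*P' with e=1, f=1, g=2.
Therefore p is split.

split


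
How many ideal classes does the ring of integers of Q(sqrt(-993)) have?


K = Q(sqrt(-993)). d mod 4 = 3, so D = disc(K) = 4d = -3972
h(K) equals the number of primitive reduced positive-definite forms (a, b, c) = a*x^2 + b*x*y + c*y^2 with b^2 - 4ac = D,
where reduced means |b| <= a <= c, with b >= 0 whenever |b| = a or a = c, and primitive means gcd(a, b, c) = 1.
Reduced forces 3a^2 <= |D| = 3972, so 1 <= a <= 36; b must have the parity of D, and c = (b^2 - D)/(4a) must be an integer >= a.
Enumerate a = 1..36, b in [-a, a]:
  a=1: (1, 0, 993)  [1]
  a=2: (2, 2, 497)  [1]
  a=3: (3, 0, 331)  [1]
  a=4..5: none
  a=6: (6, 6, 167)  [1]
  a=7: (7, -2, 142), (7, 2, 142)  [2]
  a=8..13: none
  a=14: (14, -2, 71), (14, 2, 71)  [2]
  a=15..20: none
  a=21: (21, -12, 49), (21, 12, 49)  [2]
  a=22..28: none
  a=29: (29, -28, 41), (29, 28, 41)  [2]
  a=30..36: none
Total reduced forms: 1 + 1 + 1 + 1 + 2 + 2 + 2 + 2 = 12
h = 12

12


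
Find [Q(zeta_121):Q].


The degree equals Euler's totient phi(121).
121 = 11^2
phi(121) = 110

110


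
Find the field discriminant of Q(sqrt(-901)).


For K = Q(sqrt(d)) with d squarefree: disc(K) = d if d = 1 mod 4, and disc(K) = 4d if d = 2 or 3 mod 4.
Here d = -901, and d mod 4 = 3.
d = 3 mod 4, not 1 (O_K = Z[sqrt(d)]), so disc(K) = 4d = 4 * (-901) = -3604

-3604


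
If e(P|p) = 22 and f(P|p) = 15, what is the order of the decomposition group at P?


|D_P| = e * f
= 22 * 15
= 330

330


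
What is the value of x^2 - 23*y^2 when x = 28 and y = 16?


x^2 - d*y^2
= 28^2 - 23*16^2
= 784 - 5888
= -5104

-5104


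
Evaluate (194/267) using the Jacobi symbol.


Compute (194/267) via quadratic reciprocity:
  pull out 2: (2/267) = -1  (since 267 mod 8 = 3)
  reciprocity: (97/267) -> +(267/97)
  reduce: (73/97)
  reciprocity: (73/97) -> +(97/73)
  reduce: (24/73)
  pull out 2: (2/73) = +1  (since 73 mod 8 = 1)
  pull out 2: (2/73) = +1  (since 73 mod 8 = 1)
  pull out 2: (2/73) = +1  (since 73 mod 8 = 1)
  reciprocity: (3/73) -> +(73/3)
  reduce: (1/3)
  (1/3) = 1
Product of signs = -1

-1


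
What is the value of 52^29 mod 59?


p = 59 is prime and the exponent is (p-1)/2 = 29, so by Euler's criterion 52^29 = (52/59) = +1 or -1 mod 59.
Compute by square-and-multiply:
  29 = 16 + 8 + 4 + 1 (binary 11101)
  Repeated squaring mod 59: 52^1 = 52, 52^2 = 49, 52^4 = 41, 52^8 = 29, 52^16 = 15
  52^29 = 52^16 * 52^8 * 52^4 * 52^1 = 15 * 29 * 41 * 52 mod 59
    15 * 29 = 435 = 22 mod 59
    22 * 41 = 902 = 17 mod 59
    17 * 52 = 884 = 58 mod 59
  52^29 = 58 mod 59
Result 58 = p - 1 = -1 mod 59: 52 is a quadratic non-residue mod 59. As a residue in [0, p-1] the value is 58.
52^29 mod 59 = 58

58


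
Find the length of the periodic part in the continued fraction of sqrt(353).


Run the CF algorithm for sqrt(353).
a_0 = floor(sqrt(353)) = 18; set m_0=0, q_0=1.
Recurrence: m' = q*a - m,  q' = (d - m'^2)/q,  a' = floor((a_0 + m')/q').
  step 1: m=18, q=29, a=1
  step 2: m=11, q=8, a=3
  step 3: m=13, q=23, a=1
  step 4: m=10, q=11, a=2
  step 5: m=12, q=19, a=1
  step 6: m=7, q=16, a=1
  step 7: m=9, q=17, a=1
  step 8: m=8, q=17, a=1
  step 9: m=9, q=16, a=1
  step 10: m=7, q=19, a=1
  step 11: m=12, q=11, a=2
  step 12: m=10, q=23, a=1
  step 13: m=13, q=8, a=3
  step 14: m=11, q=29, a=1
  step 15: m=18, q=1, a=36
a_15 = 2*a_0 = 36, so the period closes here.
sqrt(353) = [18; 1, 3, 1, 2, 1, 1, 1, 1, 1, 1, 2, 1, 3, 1, 36]
Period length = 15

15


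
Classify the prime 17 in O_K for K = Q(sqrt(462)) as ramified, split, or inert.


K = Q(sqrt(462)). Since d mod 4 = 2, disc(K) = 1848.
Check p | disc: 1848 mod 17 = 12.
p does not divide disc. Compute Legendre symbol (d/p):
3^((17-1)/2) mod 17 = -1
(d/p) = -1, so p is inert: (p) stays prime with e=1, f=2, g=1.
Therefore p is inert.

inert


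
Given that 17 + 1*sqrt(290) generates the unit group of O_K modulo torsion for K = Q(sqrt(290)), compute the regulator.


epsilon = 17 + 1*sqrt(290)
= 34.0294
R = ln(34.0294)
= 3.5272

3.5272


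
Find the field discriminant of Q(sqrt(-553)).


For K = Q(sqrt(d)) with d squarefree: disc(K) = d if d = 1 mod 4, and disc(K) = 4d if d = 2 or 3 mod 4.
Here d = -553, and d mod 4 = 3.
d = 3 mod 4, not 1 (O_K = Z[sqrt(d)]), so disc(K) = 4d = 4 * (-553) = -2212

-2212


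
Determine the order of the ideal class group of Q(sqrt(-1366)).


K = Q(sqrt(-1366)). d mod 4 = 2, so D = disc(K) = 4d = -5464
h(K) equals the number of primitive reduced positive-definite forms (a, b, c) = a*x^2 + b*x*y + c*y^2 with b^2 - 4ac = D,
where reduced means |b| <= a <= c, with b >= 0 whenever |b| = a or a = c, and primitive means gcd(a, b, c) = 1.
Reduced forces 3a^2 <= |D| = 5464, so 1 <= a <= 42; b must have the parity of D, and c = (b^2 - D)/(4a) must be an integer >= a.
Enumerate a = 1..42, b in [-a, a]:
  a=1: (1, 0, 1366)  [1]
  a=2: (2, 0, 683)  [1]
  a=3..4: none
  a=5: (5, -4, 274), (5, 4, 274)  [2]
  a=6..9: none
  a=10: (10, -4, 137), (10, 4, 137)  [2]
  a=11: (11, -6, 125), (11, 6, 125)  [2]
  a=12: none
  a=13: (13, -10, 107), (13, 10, 107)  [2]
  a=14..21: none
  a=22: (22, -16, 65), (22, 16, 65)  [2]
  a=23..24: none
  a=25: (25, -6, 55), (25, 6, 55)  [2]
  a=26: (26, -16, 55), (26, 16, 55)  [2]
  a=27..36: none
  a=37: (37, -30, 43), (37, 30, 43)  [2]
  a=38..42: none
Total reduced forms: 1 + 1 + 2 + 2 + 2 + 2 + 2 + 2 + 2 + 2 = 18
h = 18

18


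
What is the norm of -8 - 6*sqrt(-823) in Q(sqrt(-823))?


N(a + b*sqrt(d)) = a^2 - d*b^2
= (-8)^2 - (-823)*(-6)^2
= 64 + 29628
= 29692

29692


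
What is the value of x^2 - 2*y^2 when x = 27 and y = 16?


x^2 - d*y^2
= 27^2 - 2*16^2
= 729 - 512
= 217

217


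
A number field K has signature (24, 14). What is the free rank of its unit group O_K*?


By Dirichlet's unit theorem:
rank = r1 + r2 - 1
= 24 + 14 - 1
= 37

37


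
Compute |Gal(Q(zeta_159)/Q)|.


|Gal(Q(zeta_159)/Q)| = phi(159)
= 104

104


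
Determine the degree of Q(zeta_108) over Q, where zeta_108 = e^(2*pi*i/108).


The degree equals Euler's totient phi(108).
108 = 2^2 * 3^3
phi(108) = 36

36


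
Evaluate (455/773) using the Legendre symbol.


p = 773 is prime, so compute (455/773) with the reciprocity algorithm (Jacobi-symbol steps: pull out 2s via (2/n), flip via reciprocity, reduce):
  reciprocity: (455/773) -> +(773/455)
  reduce: (318/455)
  pull out 2: (2/455) = +1  (since 455 mod 8 = 7)
  reciprocity: (159/455) -> -(455/159)
  reduce: (137/159)
  reciprocity: (137/159) -> +(159/137)
  reduce: (22/137)
  pull out 2: (2/137) = +1  (since 137 mod 8 = 1)
  reciprocity: (11/137) -> +(137/11)
  reduce: (5/11)
  reciprocity: (5/11) -> +(11/5)
  reduce: (1/5)
  (1/5) = 1
Product of signs = -1
(455/773) = -1

-1


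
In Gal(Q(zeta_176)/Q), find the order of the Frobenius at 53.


The Frobenius at p in Gal(Q(zeta_n)/Q) = (Z/nZ)* is the class of p, so its order is ord_176(53), the smallest k >= 1 with 53^k = 1 mod 176.
n = 176 = 2^4 * 11, phi(176) = 80; the order divides phi(n).
Divisors of 80: 1, 2, 4, 5, 8, 10, 16, 20, 40, 80
Repeated squaring mod 176: 53^1 = 53, 53^2 = 169, 53^4 = 49, 53^8 = 113, 53^16 = 97, 53^32 = 81, 53^64 = 49
Test divisors in increasing order:
  k=1: 53^1 = 53 mod 176
  k=2: 53^2 = 169 mod 176
  k=4: 53^4 = 49 mod 176
  k=5: 53^5 = 49 * 53 = 133 mod 176
  k=8: 53^8 = 113 mod 176
  k=10: 53^10 = 113 * 169 = 89 mod 176
  k=16: 53^16 = 97 mod 176
  k=20: 53^20 = 97 * 49 = 1 mod 176  <- first divisor giving 1
Order = 20

20


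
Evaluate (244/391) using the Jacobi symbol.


Compute (244/391) via quadratic reciprocity:
  pull out 2: (2/391) = +1  (since 391 mod 8 = 7)
  pull out 2: (2/391) = +1  (since 391 mod 8 = 7)
  reciprocity: (61/391) -> +(391/61)
  reduce: (25/61)
  reciprocity: (25/61) -> +(61/25)
  reduce: (11/25)
  reciprocity: (11/25) -> +(25/11)
  reduce: (3/11)
  reciprocity: (3/11) -> -(11/3)
  reduce: (2/3)
  pull out 2: (2/3) = -1  (since 3 mod 8 = 3)
  (1/3) = 1
Product of signs = 1

1


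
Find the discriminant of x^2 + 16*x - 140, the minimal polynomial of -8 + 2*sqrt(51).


The element -8 + 2*sqrt(51) has minimal polynomial:
x^2 + 16*x - 140
Discriminant = (16)^2 - 4*(-140)
= 256 + 560
= 816

816


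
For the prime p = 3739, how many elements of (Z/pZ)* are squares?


For prime p, the number of non-zero quadratic residues is (p-1)/2.
= (3739-1)/2
= 1869

1869


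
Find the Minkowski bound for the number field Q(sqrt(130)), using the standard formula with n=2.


d = 130, d mod 4 = 2, so disc(K) = 4d = 520; |disc(K)| = 520
Real quadratic field, so n = 2, s = r2 = 0, r1 = 2
M = (n!/n^n) * (4/pi)^s * sqrt(|disc(K)|) = (2!/2^2) * (4/pi)^0 * sqrt(520)
= 0.5 * 1.000000 * 22.803509
= 11.4018

11.4018


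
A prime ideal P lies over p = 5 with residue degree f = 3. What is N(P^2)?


N(P^a) = p^(a*f)
= 5^(2*3)
= 5^6
= 15625

15625


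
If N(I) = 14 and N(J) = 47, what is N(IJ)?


N(IJ) = N(I) * N(J)
= 14 * 47
= 658

658


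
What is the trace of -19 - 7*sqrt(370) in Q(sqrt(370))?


Tr(a + b*sqrt(d)) = (a + b*sqrt(d)) + (a - b*sqrt(d)) = 2a
= 2 * (-19)
= -38

-38


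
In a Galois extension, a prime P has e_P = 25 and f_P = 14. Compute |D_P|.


|D_P| = e * f
= 25 * 14
= 350

350


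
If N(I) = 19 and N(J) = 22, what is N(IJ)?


N(IJ) = N(I) * N(J)
= 19 * 22
= 418

418


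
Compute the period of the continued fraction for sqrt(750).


Run the CF algorithm for sqrt(750).
a_0 = floor(sqrt(750)) = 27; set m_0=0, q_0=1.
Recurrence: m' = q*a - m,  q' = (d - m'^2)/q,  a' = floor((a_0 + m')/q').
  step 1: m=27, q=21, a=2
  step 2: m=15, q=25, a=1
  step 3: m=10, q=26, a=1
  step 4: m=16, q=19, a=2
  step 5: m=22, q=14, a=3
  step 6: m=20, q=25, a=1
  step 7: m=5, q=29, a=1
  step 8: m=24, q=6, a=8
  step 9: m=24, q=29, a=1
  step 10: m=5, q=25, a=1
  step 11: m=20, q=14, a=3
  step 12: m=22, q=19, a=2
  step 13: m=16, q=26, a=1
  step 14: m=10, q=25, a=1
  step 15: m=15, q=21, a=2
  step 16: m=27, q=1, a=54
a_16 = 2*a_0 = 54, so the period closes here.
sqrt(750) = [27; 2, 1, 1, 2, 3, 1, 1, 8, 1, 1, 3, 2, 1, 1, 2, 54]
Period length = 16

16


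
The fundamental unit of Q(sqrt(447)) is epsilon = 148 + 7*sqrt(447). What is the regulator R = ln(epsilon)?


epsilon = 148 + 7*sqrt(447)
= 295.9966
R = ln(295.9966)
= 5.6903

5.6903


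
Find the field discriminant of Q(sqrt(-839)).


For K = Q(sqrt(d)) with d squarefree: disc(K) = d if d = 1 mod 4, and disc(K) = 4d if d = 2 or 3 mod 4.
Here d = -839, and d mod 4 = 1.
d = 1 mod 4 (O_K = Z[(1+sqrt(d))/2]), so disc(K) = d = -839

-839


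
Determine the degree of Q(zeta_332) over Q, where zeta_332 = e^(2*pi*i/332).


The degree equals Euler's totient phi(332).
332 = 2^2 * 83
phi(332) = 164

164


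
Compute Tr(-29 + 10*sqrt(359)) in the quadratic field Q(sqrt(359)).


Tr(a + b*sqrt(d)) = (a + b*sqrt(d)) + (a - b*sqrt(d)) = 2a
= 2 * (-29)
= -58

-58


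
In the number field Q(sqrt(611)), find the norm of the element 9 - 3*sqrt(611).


N(a + b*sqrt(d)) = a^2 - d*b^2
= (9)^2 - (611)*(-3)^2
= 81 - 5499
= -5418

-5418


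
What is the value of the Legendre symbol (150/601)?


p = 601 is prime, so compute (150/601) with the reciprocity algorithm (Jacobi-symbol steps: pull out 2s via (2/n), flip via reciprocity, reduce):
  pull out 2: (2/601) = +1  (since 601 mod 8 = 1)
  reciprocity: (75/601) -> +(601/75)
  reduce: (1/75)
  (1/75) = 1
Product of signs = 1
(150/601) = 1

1


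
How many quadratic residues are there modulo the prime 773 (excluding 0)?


For prime p, the number of non-zero quadratic residues is (p-1)/2.
= (773-1)/2
= 386

386


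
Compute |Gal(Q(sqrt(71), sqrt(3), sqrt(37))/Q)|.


The 3 square roots of distinct primes are multiplicatively independent over Q,
so [K:Q] = 2^3 and Gal(K/Q) is isomorphic to (Z/2Z)^3.
|Gal| = 2^3 = 8

8


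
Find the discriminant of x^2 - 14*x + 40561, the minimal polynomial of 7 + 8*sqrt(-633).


The element 7 + 8*sqrt(-633) has minimal polynomial:
x^2 - 14*x + 40561
Discriminant = (-14)^2 - 4*(40561)
= 196 - 162244
= -162048

-162048


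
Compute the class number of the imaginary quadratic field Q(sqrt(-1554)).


K = Q(sqrt(-1554)). d mod 4 = 2, so D = disc(K) = 4d = -6216
h(K) equals the number of primitive reduced positive-definite forms (a, b, c) = a*x^2 + b*x*y + c*y^2 with b^2 - 4ac = D,
where reduced means |b| <= a <= c, with b >= 0 whenever |b| = a or a = c, and primitive means gcd(a, b, c) = 1.
Reduced forces 3a^2 <= |D| = 6216, so 1 <= a <= 45; b must have the parity of D, and c = (b^2 - D)/(4a) must be an integer >= a.
Enumerate a = 1..45, b in [-a, a]:
  a=1: (1, 0, 1554)  [1]
  a=2: (2, 0, 777)  [1]
  a=3: (3, 0, 518)  [1]
  a=4: none
  a=5: (5, -2, 311), (5, 2, 311)  [2]
  a=6: (6, 0, 259)  [1]
  a=7: (7, 0, 222)  [1]
  a=8..9: none
  a=10: (10, -8, 157), (10, 8, 157)  [2]
  a=11..13: none
  a=14: (14, 0, 111)  [1]
  a=15: (15, -12, 106), (15, 12, 106)  [2]
  a=16..18: none
  a=19: (19, -4, 82), (19, 4, 82)  [2]
  a=20: none
  a=21: (21, 0, 74)  [1]
  a=22..24: none
  a=25: (25, -22, 67), (25, 22, 67)  [2]
  a=26..29: none
  a=30: (30, -12, 53), (30, 12, 53)  [2]
  a=31..34: none
  a=35: (35, -28, 50), (35, 28, 50)  [2]
  a=36: none
  a=37: (37, 0, 42)  [1]
  a=38: (38, -4, 41), (38, 4, 41)  [2]
  a=39..45: none
Total reduced forms: 1 + 1 + 1 + 2 + 1 + 1 + 2 + 1 + 2 + 2 + 1 + 2 + 2 + 2 + 1 + 2 = 24
h = 24

24


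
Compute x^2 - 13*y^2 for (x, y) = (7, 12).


x^2 - d*y^2
= 7^2 - 13*12^2
= 49 - 1872
= -1823

-1823


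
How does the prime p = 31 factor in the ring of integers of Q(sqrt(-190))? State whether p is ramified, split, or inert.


K = Q(sqrt(-190)). Since d mod 4 = 2, disc(K) = -760.
Check p | disc: -760 mod 31 = 15.
p does not divide disc. Compute Legendre symbol (d/p):
27^((31-1)/2) mod 31 = -1
(d/p) = -1, so p is inert: (p) stays prime with e=1, f=2, g=1.
Therefore p is inert.

inert


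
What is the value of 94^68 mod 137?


p = 137 is prime and the exponent is (p-1)/2 = 68, so by Euler's criterion 94^68 = (94/137) = +1 or -1 mod 137.
Compute by square-and-multiply:
  68 = 64 + 4 (binary 1000100)
  Repeated squaring mod 137: 94^1 = 94, 94^2 = 68, 94^4 = 103, 94^8 = 60, 94^16 = 38, 94^32 = 74, 94^64 = 133
  94^68 = 94^64 * 94^4 = 133 * 103 mod 137
    133 * 103 = 13699 = 136 mod 137
  94^68 = 136 mod 137
Result 136 = p - 1 = -1 mod 137: 94 is a quadratic non-residue mod 137. As a residue in [0, p-1] the value is 136.
94^68 mod 137 = 136

136


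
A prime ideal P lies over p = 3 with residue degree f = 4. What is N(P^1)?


N(P^a) = p^(a*f)
= 3^(1*4)
= 3^4
= 81

81


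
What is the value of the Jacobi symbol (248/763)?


Compute (248/763) via quadratic reciprocity:
  pull out 2: (2/763) = -1  (since 763 mod 8 = 3)
  pull out 2: (2/763) = -1  (since 763 mod 8 = 3)
  pull out 2: (2/763) = -1  (since 763 mod 8 = 3)
  reciprocity: (31/763) -> -(763/31)
  reduce: (19/31)
  reciprocity: (19/31) -> -(31/19)
  reduce: (12/19)
  pull out 2: (2/19) = -1  (since 19 mod 8 = 3)
  pull out 2: (2/19) = -1  (since 19 mod 8 = 3)
  reciprocity: (3/19) -> -(19/3)
  reduce: (1/3)
  (1/3) = 1
Product of signs = 1

1


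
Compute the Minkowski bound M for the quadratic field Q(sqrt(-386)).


d = -386, d mod 4 = 2, so disc(K) = 4d = -1544; |disc(K)| = 1544
Imaginary quadratic field, so n = 2, s = r2 = 1, r1 = 0
M = (n!/n^n) * (4/pi)^s * sqrt(|disc(K)|) = (2!/2^2) * (4/pi)^1 * sqrt(1544)
= 0.5 * 1.273240 * 39.293765
= 25.0152

25.0152


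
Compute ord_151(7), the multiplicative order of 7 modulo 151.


We want ord_151(7), the smallest k >= 1 with 7^k = 1 mod 151.
n = 151 = 151, phi(151) = 150; the order divides phi(n).
Divisors of 150: 1, 2, 3, 5, 6, 10, 15, 25, 30, 50, 75, 150
Repeated squaring mod 151: 7^1 = 7, 7^2 = 49, 7^4 = 136, 7^8 = 74, 7^16 = 40, 7^32 = 90, 7^64 = 97, 7^128 = 47
Test divisors in increasing order:
  k=1: 7^1 = 7 mod 151
  k=2: 7^2 = 49 mod 151
  k=3: 7^3 = 49 * 7 = 41 mod 151
  k=5: 7^5 = 136 * 7 = 46 mod 151
  k=6: 7^6 = 136 * 49 = 20 mod 151
  k=10: 7^10 = 74 * 49 = 2 mod 151
  k=15: 7^15 = 74 * 136 * 49 * 7 = 92 mod 151
  k=25: 7^25 = 40 * 74 * 7 = 33 mod 151
  k=30: 7^30 = 40 * 74 * 136 * 49 = 8 mod 151
  k=50: 7^50 = 90 * 40 * 49 = 32 mod 151
  k=75: 7^75 = 97 * 74 * 49 * 7 = 150 mod 151
  k=150: 7^150 = 47 * 40 * 136 * 49 = 1 mod 151  <- first divisor giving 1
Order = 150

150


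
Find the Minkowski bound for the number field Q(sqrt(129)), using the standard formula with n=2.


d = 129, d mod 4 = 1, so disc(K) = d = 129; |disc(K)| = 129
Real quadratic field, so n = 2, s = r2 = 0, r1 = 2
M = (n!/n^n) * (4/pi)^s * sqrt(|disc(K)|) = (2!/2^2) * (4/pi)^0 * sqrt(129)
= 0.5 * 1.000000 * 11.357817
= 5.6789

5.6789


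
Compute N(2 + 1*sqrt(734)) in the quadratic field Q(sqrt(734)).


N(a + b*sqrt(d)) = a^2 - d*b^2
= (2)^2 - (734)*(1)^2
= 4 - 734
= -730

-730


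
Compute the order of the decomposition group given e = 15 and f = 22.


|D_P| = e * f
= 15 * 22
= 330

330


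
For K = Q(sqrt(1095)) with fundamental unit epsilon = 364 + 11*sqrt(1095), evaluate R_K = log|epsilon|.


epsilon = 364 + 11*sqrt(1095)
= 727.9986
R = ln(727.9986)
= 6.5903

6.5903


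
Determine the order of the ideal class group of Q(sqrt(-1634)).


K = Q(sqrt(-1634)). d mod 4 = 2, so D = disc(K) = 4d = -6536
h(K) equals the number of primitive reduced positive-definite forms (a, b, c) = a*x^2 + b*x*y + c*y^2 with b^2 - 4ac = D,
where reduced means |b| <= a <= c, with b >= 0 whenever |b| = a or a = c, and primitive means gcd(a, b, c) = 1.
Reduced forces 3a^2 <= |D| = 6536, so 1 <= a <= 46; b must have the parity of D, and c = (b^2 - D)/(4a) must be an integer >= a.
Enumerate a = 1..46, b in [-a, a]:
  a=1: (1, 0, 1634)  [1]
  a=2: (2, 0, 817)  [1]
  a=3: (3, -2, 545), (3, 2, 545)  [2]
  a=4: none
  a=5: (5, -2, 327), (5, 2, 327)  [2]
  a=6: (6, -4, 273), (6, 4, 273)  [2]
  a=7: (7, -4, 234), (7, 4, 234)  [2]
  a=8: none
  a=9: (9, -4, 182), (9, 4, 182)  [2]
  a=10: (10, -8, 165), (10, 8, 165)  [2]
  a=11: (11, -8, 150), (11, 8, 150)  [2]
  a=12: none
  a=13: (13, -4, 126), (13, 4, 126)  [2]
  a=14: (14, -4, 117), (14, 4, 117)  [2]
  a=15: (15, -8, 110), (15, -2, 109), (15, 2, 109), (15, 8, 110)  [4]
  a=16: none
  a=17: (17, -14, 99), (17, 14, 99)  [2]
  a=18: (18, -4, 91), (18, 4, 91)  [2]
  a=19: (19, 0, 86)  [1]
  a=20: none
  a=21: (21, -10, 79), (21, -4, 78), (21, 4, 78), (21, 10, 79)  [4]
  a=22: (22, -8, 75), (22, 8, 75)  [2]
  a=23..24: none
  a=25: (25, -8, 66), (25, 8, 66)  [2]
  a=26: (26, -4, 63), (26, 4, 63)  [2]
  a=27: (27, -22, 65), (27, 22, 65)  [2]
  a=28..29: none
  a=30: (30, -28, 61), (30, -8, 55), (30, 8, 55), (30, 28, 61)  [4]
  a=31: (31, -6, 53), (31, 6, 53)  [2]
  a=32: none
  a=33: (33, -14, 51), (33, -8, 50), (33, 8, 50), (33, 14, 51)  [4]
  a=34: (34, -20, 51), (34, 20, 51)  [2]
  a=35: (35, -32, 54), (35, -18, 49), (35, 18, 49), (35, 32, 54)  [4]
  a=36..37: none
  a=38: (38, 0, 43)  [1]
  a=39: (39, -22, 45), (39, -4, 42), (39, 4, 42), (39, 22, 45)  [4]
  a=40..41: none
  a=42: (42, -32, 45), (42, 32, 45)  [2]
  a=43..46: none
Total reduced forms: 1 + 1 + 2 + 2 + 2 + 2 + 2 + 2 + 2 + 2 + 2 + 4 + 2 + 2 + 1 + 4 + 2 + 2 + 2 + 2 + 4 + 2 + 4 + 2 + 4 + 1 + 4 + 2 = 64
h = 64

64


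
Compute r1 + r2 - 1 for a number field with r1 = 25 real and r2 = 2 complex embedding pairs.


By Dirichlet's unit theorem:
rank = r1 + r2 - 1
= 25 + 2 - 1
= 26

26


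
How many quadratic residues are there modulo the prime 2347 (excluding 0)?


For prime p, the number of non-zero quadratic residues is (p-1)/2.
= (2347-1)/2
= 1173

1173


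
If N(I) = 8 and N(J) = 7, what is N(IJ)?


N(IJ) = N(I) * N(J)
= 8 * 7
= 56

56


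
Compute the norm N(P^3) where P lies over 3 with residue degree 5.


N(P^a) = p^(a*f)
= 3^(3*5)
= 3^15
= 14348907

14348907


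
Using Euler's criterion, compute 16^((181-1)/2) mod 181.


p = 181 is prime and the exponent is (p-1)/2 = 90, so by Euler's criterion 16^90 = (16/181) = +1 or -1 mod 181.
Compute by square-and-multiply:
  90 = 64 + 16 + 8 + 2 (binary 1011010)
  Repeated squaring mod 181: 16^1 = 16, 16^2 = 75, 16^4 = 14, 16^8 = 15, 16^16 = 44, 16^32 = 126, 16^64 = 129
  16^90 = 16^64 * 16^16 * 16^8 * 16^2 = 129 * 44 * 15 * 75 mod 181
    129 * 44 = 5676 = 65 mod 181
    65 * 15 = 975 = 70 mod 181
    70 * 75 = 5250 = 1 mod 181
  16^90 = 1 mod 181
Result 1: 16 is a quadratic residue mod 181.
16^90 mod 181 = 1

1


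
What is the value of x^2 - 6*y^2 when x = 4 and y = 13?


x^2 - d*y^2
= 4^2 - 6*13^2
= 16 - 1014
= -998

-998


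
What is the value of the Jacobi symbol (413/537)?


Compute (413/537) via quadratic reciprocity:
  reciprocity: (413/537) -> +(537/413)
  reduce: (124/413)
  pull out 2: (2/413) = -1  (since 413 mod 8 = 5)
  pull out 2: (2/413) = -1  (since 413 mod 8 = 5)
  reciprocity: (31/413) -> +(413/31)
  reduce: (10/31)
  pull out 2: (2/31) = +1  (since 31 mod 8 = 7)
  reciprocity: (5/31) -> +(31/5)
  reduce: (1/5)
  (1/5) = 1
Product of signs = 1

1


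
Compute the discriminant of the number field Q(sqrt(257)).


For K = Q(sqrt(d)) with d squarefree: disc(K) = d if d = 1 mod 4, and disc(K) = 4d if d = 2 or 3 mod 4.
Here d = 257, and d mod 4 = 1.
d = 1 mod 4 (O_K = Z[(1+sqrt(d))/2]), so disc(K) = d = 257

257


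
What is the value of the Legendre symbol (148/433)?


p = 433 is prime, so compute (148/433) with the reciprocity algorithm (Jacobi-symbol steps: pull out 2s via (2/n), flip via reciprocity, reduce):
  pull out 2: (2/433) = +1  (since 433 mod 8 = 1)
  pull out 2: (2/433) = +1  (since 433 mod 8 = 1)
  reciprocity: (37/433) -> +(433/37)
  reduce: (26/37)
  pull out 2: (2/37) = -1  (since 37 mod 8 = 5)
  reciprocity: (13/37) -> +(37/13)
  reduce: (11/13)
  reciprocity: (11/13) -> +(13/11)
  reduce: (2/11)
  pull out 2: (2/11) = -1  (since 11 mod 8 = 3)
  (1/11) = 1
Product of signs = 1
(148/433) = 1

1


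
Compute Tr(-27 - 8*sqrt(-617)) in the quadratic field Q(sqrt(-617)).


Tr(a + b*sqrt(d)) = (a + b*sqrt(d)) + (a - b*sqrt(d)) = 2a
= 2 * (-27)
= -54

-54


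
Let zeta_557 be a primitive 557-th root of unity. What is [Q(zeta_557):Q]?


The degree equals Euler's totient phi(557).
557 = 557
phi(557) = 556

556


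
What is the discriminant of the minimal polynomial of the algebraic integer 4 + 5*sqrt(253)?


The element 4 + 5*sqrt(253) has minimal polynomial:
x^2 - 8*x - 6309
Discriminant = (-8)^2 - 4*(-6309)
= 64 + 25236
= 25300

25300


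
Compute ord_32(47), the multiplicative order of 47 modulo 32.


We want ord_32(47), the smallest k >= 1 with 47^k = 1 mod 32.
n = 32 = 2^5, phi(32) = 16; the order divides phi(n).
Divisors of 16: 1, 2, 4, 8, 16
Repeated squaring mod 32: 47^1 = 15, 47^2 = 1, 47^4 = 1, 47^8 = 1, 47^16 = 1
Test divisors in increasing order:
  k=1: 47^1 = 15 mod 32
  k=2: 47^2 = 1 mod 32  <- first divisor giving 1
Order = 2

2
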